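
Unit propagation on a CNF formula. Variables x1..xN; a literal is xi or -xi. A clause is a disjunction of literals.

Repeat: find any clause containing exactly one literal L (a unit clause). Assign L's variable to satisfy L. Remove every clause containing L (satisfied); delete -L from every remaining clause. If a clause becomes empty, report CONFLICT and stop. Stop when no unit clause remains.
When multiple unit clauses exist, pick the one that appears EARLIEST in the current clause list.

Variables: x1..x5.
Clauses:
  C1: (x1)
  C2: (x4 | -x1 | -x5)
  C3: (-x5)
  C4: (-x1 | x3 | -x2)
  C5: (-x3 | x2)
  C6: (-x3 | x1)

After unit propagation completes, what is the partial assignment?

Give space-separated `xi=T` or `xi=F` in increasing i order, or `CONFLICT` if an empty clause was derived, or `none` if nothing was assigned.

unit clause [1] forces x1=T; simplify:
  drop -1 from [4, -1, -5] -> [4, -5]
  drop -1 from [-1, 3, -2] -> [3, -2]
  satisfied 2 clause(s); 4 remain; assigned so far: [1]
unit clause [-5] forces x5=F; simplify:
  satisfied 2 clause(s); 2 remain; assigned so far: [1, 5]

Answer: x1=T x5=F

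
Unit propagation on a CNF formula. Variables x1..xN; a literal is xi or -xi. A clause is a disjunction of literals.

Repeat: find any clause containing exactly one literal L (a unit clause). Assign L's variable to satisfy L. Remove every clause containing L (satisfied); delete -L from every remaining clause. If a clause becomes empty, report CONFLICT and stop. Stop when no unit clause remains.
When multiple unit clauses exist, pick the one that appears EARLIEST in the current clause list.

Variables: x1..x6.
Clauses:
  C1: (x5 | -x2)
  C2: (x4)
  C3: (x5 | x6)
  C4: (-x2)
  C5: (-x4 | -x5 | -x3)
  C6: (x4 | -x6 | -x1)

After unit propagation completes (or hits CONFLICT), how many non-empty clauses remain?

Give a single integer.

unit clause [4] forces x4=T; simplify:
  drop -4 from [-4, -5, -3] -> [-5, -3]
  satisfied 2 clause(s); 4 remain; assigned so far: [4]
unit clause [-2] forces x2=F; simplify:
  satisfied 2 clause(s); 2 remain; assigned so far: [2, 4]

Answer: 2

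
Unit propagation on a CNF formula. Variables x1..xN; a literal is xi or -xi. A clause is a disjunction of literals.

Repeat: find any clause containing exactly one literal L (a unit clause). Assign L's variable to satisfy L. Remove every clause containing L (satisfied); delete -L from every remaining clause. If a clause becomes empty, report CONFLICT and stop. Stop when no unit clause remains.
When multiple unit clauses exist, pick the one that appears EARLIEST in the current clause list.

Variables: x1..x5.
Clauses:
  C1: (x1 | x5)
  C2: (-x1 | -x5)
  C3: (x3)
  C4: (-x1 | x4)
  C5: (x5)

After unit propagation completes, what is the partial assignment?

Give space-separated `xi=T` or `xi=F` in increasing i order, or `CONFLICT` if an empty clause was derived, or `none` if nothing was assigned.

unit clause [3] forces x3=T; simplify:
  satisfied 1 clause(s); 4 remain; assigned so far: [3]
unit clause [5] forces x5=T; simplify:
  drop -5 from [-1, -5] -> [-1]
  satisfied 2 clause(s); 2 remain; assigned so far: [3, 5]
unit clause [-1] forces x1=F; simplify:
  satisfied 2 clause(s); 0 remain; assigned so far: [1, 3, 5]

Answer: x1=F x3=T x5=T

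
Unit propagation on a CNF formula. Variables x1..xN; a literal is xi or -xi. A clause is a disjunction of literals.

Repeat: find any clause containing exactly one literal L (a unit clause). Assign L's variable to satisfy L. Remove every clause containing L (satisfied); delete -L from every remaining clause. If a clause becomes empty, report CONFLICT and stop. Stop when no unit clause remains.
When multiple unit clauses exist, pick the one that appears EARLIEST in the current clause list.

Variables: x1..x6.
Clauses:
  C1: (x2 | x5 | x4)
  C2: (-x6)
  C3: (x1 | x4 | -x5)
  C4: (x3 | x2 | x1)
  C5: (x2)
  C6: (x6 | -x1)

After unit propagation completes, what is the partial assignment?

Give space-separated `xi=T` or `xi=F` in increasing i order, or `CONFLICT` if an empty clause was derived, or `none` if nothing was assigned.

Answer: x1=F x2=T x6=F

Derivation:
unit clause [-6] forces x6=F; simplify:
  drop 6 from [6, -1] -> [-1]
  satisfied 1 clause(s); 5 remain; assigned so far: [6]
unit clause [2] forces x2=T; simplify:
  satisfied 3 clause(s); 2 remain; assigned so far: [2, 6]
unit clause [-1] forces x1=F; simplify:
  drop 1 from [1, 4, -5] -> [4, -5]
  satisfied 1 clause(s); 1 remain; assigned so far: [1, 2, 6]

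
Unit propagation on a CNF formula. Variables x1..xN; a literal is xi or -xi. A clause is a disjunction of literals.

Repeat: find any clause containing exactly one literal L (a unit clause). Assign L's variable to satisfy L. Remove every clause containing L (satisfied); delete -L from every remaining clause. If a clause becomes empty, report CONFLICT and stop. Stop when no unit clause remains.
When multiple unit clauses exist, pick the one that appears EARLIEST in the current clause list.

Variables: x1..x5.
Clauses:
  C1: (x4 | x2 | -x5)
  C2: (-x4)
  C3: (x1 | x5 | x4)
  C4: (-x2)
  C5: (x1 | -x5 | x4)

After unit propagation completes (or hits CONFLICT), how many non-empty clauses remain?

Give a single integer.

unit clause [-4] forces x4=F; simplify:
  drop 4 from [4, 2, -5] -> [2, -5]
  drop 4 from [1, 5, 4] -> [1, 5]
  drop 4 from [1, -5, 4] -> [1, -5]
  satisfied 1 clause(s); 4 remain; assigned so far: [4]
unit clause [-2] forces x2=F; simplify:
  drop 2 from [2, -5] -> [-5]
  satisfied 1 clause(s); 3 remain; assigned so far: [2, 4]
unit clause [-5] forces x5=F; simplify:
  drop 5 from [1, 5] -> [1]
  satisfied 2 clause(s); 1 remain; assigned so far: [2, 4, 5]
unit clause [1] forces x1=T; simplify:
  satisfied 1 clause(s); 0 remain; assigned so far: [1, 2, 4, 5]

Answer: 0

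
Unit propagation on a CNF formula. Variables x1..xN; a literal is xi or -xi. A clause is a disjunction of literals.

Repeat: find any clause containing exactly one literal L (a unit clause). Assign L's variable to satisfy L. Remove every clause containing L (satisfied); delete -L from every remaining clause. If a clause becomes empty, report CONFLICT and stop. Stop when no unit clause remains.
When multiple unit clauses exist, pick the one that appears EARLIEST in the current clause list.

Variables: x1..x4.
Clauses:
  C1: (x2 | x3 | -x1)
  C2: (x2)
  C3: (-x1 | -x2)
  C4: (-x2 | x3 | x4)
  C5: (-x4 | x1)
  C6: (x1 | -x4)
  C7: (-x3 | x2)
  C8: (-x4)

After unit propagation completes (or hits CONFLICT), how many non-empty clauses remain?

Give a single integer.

unit clause [2] forces x2=T; simplify:
  drop -2 from [-1, -2] -> [-1]
  drop -2 from [-2, 3, 4] -> [3, 4]
  satisfied 3 clause(s); 5 remain; assigned so far: [2]
unit clause [-1] forces x1=F; simplify:
  drop 1 from [-4, 1] -> [-4]
  drop 1 from [1, -4] -> [-4]
  satisfied 1 clause(s); 4 remain; assigned so far: [1, 2]
unit clause [-4] forces x4=F; simplify:
  drop 4 from [3, 4] -> [3]
  satisfied 3 clause(s); 1 remain; assigned so far: [1, 2, 4]
unit clause [3] forces x3=T; simplify:
  satisfied 1 clause(s); 0 remain; assigned so far: [1, 2, 3, 4]

Answer: 0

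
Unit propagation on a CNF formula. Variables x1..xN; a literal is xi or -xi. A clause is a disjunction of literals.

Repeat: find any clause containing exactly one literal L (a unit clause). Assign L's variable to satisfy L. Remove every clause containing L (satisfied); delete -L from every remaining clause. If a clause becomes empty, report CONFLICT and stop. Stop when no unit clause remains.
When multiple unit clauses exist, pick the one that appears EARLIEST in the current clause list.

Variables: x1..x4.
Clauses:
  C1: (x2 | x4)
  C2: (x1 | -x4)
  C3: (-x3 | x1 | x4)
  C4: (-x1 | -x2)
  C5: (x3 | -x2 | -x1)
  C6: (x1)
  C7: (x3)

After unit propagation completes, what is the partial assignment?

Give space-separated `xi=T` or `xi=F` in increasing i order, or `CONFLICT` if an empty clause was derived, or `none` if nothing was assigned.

Answer: x1=T x2=F x3=T x4=T

Derivation:
unit clause [1] forces x1=T; simplify:
  drop -1 from [-1, -2] -> [-2]
  drop -1 from [3, -2, -1] -> [3, -2]
  satisfied 3 clause(s); 4 remain; assigned so far: [1]
unit clause [-2] forces x2=F; simplify:
  drop 2 from [2, 4] -> [4]
  satisfied 2 clause(s); 2 remain; assigned so far: [1, 2]
unit clause [4] forces x4=T; simplify:
  satisfied 1 clause(s); 1 remain; assigned so far: [1, 2, 4]
unit clause [3] forces x3=T; simplify:
  satisfied 1 clause(s); 0 remain; assigned so far: [1, 2, 3, 4]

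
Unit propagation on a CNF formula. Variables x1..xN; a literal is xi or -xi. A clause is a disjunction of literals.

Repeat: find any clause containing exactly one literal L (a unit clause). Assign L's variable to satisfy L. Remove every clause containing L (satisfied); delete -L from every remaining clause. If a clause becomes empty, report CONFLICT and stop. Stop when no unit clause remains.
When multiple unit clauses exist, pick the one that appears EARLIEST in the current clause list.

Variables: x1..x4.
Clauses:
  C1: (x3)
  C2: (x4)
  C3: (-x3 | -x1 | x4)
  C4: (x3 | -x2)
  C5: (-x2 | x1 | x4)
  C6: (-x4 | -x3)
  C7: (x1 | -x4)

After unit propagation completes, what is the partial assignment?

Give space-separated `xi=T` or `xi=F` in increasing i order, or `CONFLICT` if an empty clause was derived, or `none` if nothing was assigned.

unit clause [3] forces x3=T; simplify:
  drop -3 from [-3, -1, 4] -> [-1, 4]
  drop -3 from [-4, -3] -> [-4]
  satisfied 2 clause(s); 5 remain; assigned so far: [3]
unit clause [4] forces x4=T; simplify:
  drop -4 from [-4] -> [] (empty!)
  drop -4 from [1, -4] -> [1]
  satisfied 3 clause(s); 2 remain; assigned so far: [3, 4]
CONFLICT (empty clause)

Answer: CONFLICT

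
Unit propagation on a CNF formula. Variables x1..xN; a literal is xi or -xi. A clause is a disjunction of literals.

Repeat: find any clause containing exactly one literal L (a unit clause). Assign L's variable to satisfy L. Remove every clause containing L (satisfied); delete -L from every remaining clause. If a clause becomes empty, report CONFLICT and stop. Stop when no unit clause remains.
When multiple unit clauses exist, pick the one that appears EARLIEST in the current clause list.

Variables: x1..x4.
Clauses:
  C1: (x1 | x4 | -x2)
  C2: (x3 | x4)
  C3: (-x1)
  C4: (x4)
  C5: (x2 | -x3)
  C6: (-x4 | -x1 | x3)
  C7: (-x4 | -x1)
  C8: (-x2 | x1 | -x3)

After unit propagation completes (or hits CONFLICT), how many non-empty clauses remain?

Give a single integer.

Answer: 2

Derivation:
unit clause [-1] forces x1=F; simplify:
  drop 1 from [1, 4, -2] -> [4, -2]
  drop 1 from [-2, 1, -3] -> [-2, -3]
  satisfied 3 clause(s); 5 remain; assigned so far: [1]
unit clause [4] forces x4=T; simplify:
  satisfied 3 clause(s); 2 remain; assigned so far: [1, 4]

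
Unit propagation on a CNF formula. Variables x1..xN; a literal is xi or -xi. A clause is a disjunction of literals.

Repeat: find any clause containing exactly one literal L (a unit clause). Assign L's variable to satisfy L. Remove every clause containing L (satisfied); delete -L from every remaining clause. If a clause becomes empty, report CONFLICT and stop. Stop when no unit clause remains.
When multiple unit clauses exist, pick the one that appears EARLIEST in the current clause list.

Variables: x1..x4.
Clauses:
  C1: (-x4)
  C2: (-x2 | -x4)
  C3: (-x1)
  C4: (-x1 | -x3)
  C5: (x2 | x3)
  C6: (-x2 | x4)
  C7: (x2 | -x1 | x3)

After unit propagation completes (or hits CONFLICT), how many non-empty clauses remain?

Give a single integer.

Answer: 0

Derivation:
unit clause [-4] forces x4=F; simplify:
  drop 4 from [-2, 4] -> [-2]
  satisfied 2 clause(s); 5 remain; assigned so far: [4]
unit clause [-1] forces x1=F; simplify:
  satisfied 3 clause(s); 2 remain; assigned so far: [1, 4]
unit clause [-2] forces x2=F; simplify:
  drop 2 from [2, 3] -> [3]
  satisfied 1 clause(s); 1 remain; assigned so far: [1, 2, 4]
unit clause [3] forces x3=T; simplify:
  satisfied 1 clause(s); 0 remain; assigned so far: [1, 2, 3, 4]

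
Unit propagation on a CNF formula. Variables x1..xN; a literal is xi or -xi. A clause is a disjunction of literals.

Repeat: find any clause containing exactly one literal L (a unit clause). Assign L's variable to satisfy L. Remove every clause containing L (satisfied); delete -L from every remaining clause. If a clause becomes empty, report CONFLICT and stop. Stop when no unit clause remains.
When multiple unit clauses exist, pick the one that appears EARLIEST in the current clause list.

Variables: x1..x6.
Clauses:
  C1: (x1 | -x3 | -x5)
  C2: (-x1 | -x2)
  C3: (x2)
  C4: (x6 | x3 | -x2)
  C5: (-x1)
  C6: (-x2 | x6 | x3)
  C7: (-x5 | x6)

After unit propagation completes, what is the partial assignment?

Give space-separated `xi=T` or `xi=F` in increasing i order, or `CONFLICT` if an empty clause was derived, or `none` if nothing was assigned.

unit clause [2] forces x2=T; simplify:
  drop -2 from [-1, -2] -> [-1]
  drop -2 from [6, 3, -2] -> [6, 3]
  drop -2 from [-2, 6, 3] -> [6, 3]
  satisfied 1 clause(s); 6 remain; assigned so far: [2]
unit clause [-1] forces x1=F; simplify:
  drop 1 from [1, -3, -5] -> [-3, -5]
  satisfied 2 clause(s); 4 remain; assigned so far: [1, 2]

Answer: x1=F x2=T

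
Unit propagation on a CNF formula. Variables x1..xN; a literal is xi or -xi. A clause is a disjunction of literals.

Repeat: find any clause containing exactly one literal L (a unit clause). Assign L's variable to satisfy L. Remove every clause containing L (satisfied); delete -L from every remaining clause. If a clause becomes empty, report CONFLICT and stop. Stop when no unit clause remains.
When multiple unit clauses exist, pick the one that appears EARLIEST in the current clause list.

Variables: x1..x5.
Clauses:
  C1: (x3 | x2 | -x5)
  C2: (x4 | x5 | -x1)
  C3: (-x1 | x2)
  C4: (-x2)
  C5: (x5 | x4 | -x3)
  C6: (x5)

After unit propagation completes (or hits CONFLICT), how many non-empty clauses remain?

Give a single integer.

Answer: 0

Derivation:
unit clause [-2] forces x2=F; simplify:
  drop 2 from [3, 2, -5] -> [3, -5]
  drop 2 from [-1, 2] -> [-1]
  satisfied 1 clause(s); 5 remain; assigned so far: [2]
unit clause [-1] forces x1=F; simplify:
  satisfied 2 clause(s); 3 remain; assigned so far: [1, 2]
unit clause [5] forces x5=T; simplify:
  drop -5 from [3, -5] -> [3]
  satisfied 2 clause(s); 1 remain; assigned so far: [1, 2, 5]
unit clause [3] forces x3=T; simplify:
  satisfied 1 clause(s); 0 remain; assigned so far: [1, 2, 3, 5]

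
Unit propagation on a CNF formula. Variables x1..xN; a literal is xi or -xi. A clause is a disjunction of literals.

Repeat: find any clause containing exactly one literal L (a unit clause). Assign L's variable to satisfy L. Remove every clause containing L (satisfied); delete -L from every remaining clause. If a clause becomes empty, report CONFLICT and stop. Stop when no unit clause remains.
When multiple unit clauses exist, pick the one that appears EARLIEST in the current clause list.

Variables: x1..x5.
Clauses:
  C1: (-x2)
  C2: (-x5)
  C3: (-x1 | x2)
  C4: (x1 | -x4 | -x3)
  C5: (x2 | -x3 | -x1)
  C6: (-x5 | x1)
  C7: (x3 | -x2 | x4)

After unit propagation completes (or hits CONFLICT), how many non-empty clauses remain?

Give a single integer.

unit clause [-2] forces x2=F; simplify:
  drop 2 from [-1, 2] -> [-1]
  drop 2 from [2, -3, -1] -> [-3, -1]
  satisfied 2 clause(s); 5 remain; assigned so far: [2]
unit clause [-5] forces x5=F; simplify:
  satisfied 2 clause(s); 3 remain; assigned so far: [2, 5]
unit clause [-1] forces x1=F; simplify:
  drop 1 from [1, -4, -3] -> [-4, -3]
  satisfied 2 clause(s); 1 remain; assigned so far: [1, 2, 5]

Answer: 1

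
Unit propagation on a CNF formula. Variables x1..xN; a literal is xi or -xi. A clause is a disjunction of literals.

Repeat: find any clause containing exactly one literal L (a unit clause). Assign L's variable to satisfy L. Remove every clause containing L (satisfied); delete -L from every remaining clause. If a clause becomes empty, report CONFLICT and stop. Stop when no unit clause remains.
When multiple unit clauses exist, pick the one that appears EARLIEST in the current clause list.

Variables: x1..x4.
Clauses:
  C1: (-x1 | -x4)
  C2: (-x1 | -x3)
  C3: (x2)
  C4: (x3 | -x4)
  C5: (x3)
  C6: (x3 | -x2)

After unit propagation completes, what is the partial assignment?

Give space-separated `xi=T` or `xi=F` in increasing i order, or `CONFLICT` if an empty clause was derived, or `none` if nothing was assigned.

unit clause [2] forces x2=T; simplify:
  drop -2 from [3, -2] -> [3]
  satisfied 1 clause(s); 5 remain; assigned so far: [2]
unit clause [3] forces x3=T; simplify:
  drop -3 from [-1, -3] -> [-1]
  satisfied 3 clause(s); 2 remain; assigned so far: [2, 3]
unit clause [-1] forces x1=F; simplify:
  satisfied 2 clause(s); 0 remain; assigned so far: [1, 2, 3]

Answer: x1=F x2=T x3=T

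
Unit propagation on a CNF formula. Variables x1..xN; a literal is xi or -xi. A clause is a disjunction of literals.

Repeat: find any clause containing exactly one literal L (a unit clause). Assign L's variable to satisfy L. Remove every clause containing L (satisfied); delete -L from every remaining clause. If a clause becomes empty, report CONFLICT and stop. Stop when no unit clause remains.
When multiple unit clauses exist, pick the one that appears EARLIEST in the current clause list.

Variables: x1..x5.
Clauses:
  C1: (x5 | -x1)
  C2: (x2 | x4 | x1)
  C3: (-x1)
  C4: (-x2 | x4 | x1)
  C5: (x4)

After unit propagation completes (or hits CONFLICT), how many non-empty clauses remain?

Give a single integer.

Answer: 0

Derivation:
unit clause [-1] forces x1=F; simplify:
  drop 1 from [2, 4, 1] -> [2, 4]
  drop 1 from [-2, 4, 1] -> [-2, 4]
  satisfied 2 clause(s); 3 remain; assigned so far: [1]
unit clause [4] forces x4=T; simplify:
  satisfied 3 clause(s); 0 remain; assigned so far: [1, 4]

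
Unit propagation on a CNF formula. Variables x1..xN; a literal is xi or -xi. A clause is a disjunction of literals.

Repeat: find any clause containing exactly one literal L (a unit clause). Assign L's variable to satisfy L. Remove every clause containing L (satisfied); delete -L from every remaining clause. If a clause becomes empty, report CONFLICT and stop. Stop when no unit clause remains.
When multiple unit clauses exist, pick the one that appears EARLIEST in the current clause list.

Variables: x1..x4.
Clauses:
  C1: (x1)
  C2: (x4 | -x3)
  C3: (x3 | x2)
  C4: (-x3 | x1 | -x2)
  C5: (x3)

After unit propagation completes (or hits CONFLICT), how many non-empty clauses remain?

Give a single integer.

Answer: 0

Derivation:
unit clause [1] forces x1=T; simplify:
  satisfied 2 clause(s); 3 remain; assigned so far: [1]
unit clause [3] forces x3=T; simplify:
  drop -3 from [4, -3] -> [4]
  satisfied 2 clause(s); 1 remain; assigned so far: [1, 3]
unit clause [4] forces x4=T; simplify:
  satisfied 1 clause(s); 0 remain; assigned so far: [1, 3, 4]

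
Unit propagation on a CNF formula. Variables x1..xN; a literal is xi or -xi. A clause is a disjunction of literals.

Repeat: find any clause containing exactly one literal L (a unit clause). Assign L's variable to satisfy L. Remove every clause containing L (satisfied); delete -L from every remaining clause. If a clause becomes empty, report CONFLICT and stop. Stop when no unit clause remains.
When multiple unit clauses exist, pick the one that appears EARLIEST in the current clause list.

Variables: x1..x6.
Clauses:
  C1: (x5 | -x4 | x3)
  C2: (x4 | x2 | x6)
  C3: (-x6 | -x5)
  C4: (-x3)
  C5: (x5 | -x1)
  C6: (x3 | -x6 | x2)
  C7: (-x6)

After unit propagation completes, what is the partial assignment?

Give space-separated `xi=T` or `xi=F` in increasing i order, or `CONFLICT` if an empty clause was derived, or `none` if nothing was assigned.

unit clause [-3] forces x3=F; simplify:
  drop 3 from [5, -4, 3] -> [5, -4]
  drop 3 from [3, -6, 2] -> [-6, 2]
  satisfied 1 clause(s); 6 remain; assigned so far: [3]
unit clause [-6] forces x6=F; simplify:
  drop 6 from [4, 2, 6] -> [4, 2]
  satisfied 3 clause(s); 3 remain; assigned so far: [3, 6]

Answer: x3=F x6=F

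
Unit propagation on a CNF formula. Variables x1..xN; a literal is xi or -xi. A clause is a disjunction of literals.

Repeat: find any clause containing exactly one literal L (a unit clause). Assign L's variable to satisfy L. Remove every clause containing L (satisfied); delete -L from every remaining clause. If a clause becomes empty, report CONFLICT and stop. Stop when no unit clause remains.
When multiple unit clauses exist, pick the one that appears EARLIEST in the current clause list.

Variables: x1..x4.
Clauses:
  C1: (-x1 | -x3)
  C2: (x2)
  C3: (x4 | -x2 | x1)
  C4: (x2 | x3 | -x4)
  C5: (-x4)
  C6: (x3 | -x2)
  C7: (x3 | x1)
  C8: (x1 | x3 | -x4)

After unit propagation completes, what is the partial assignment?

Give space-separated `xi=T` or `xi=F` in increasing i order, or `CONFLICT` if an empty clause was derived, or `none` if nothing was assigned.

Answer: CONFLICT

Derivation:
unit clause [2] forces x2=T; simplify:
  drop -2 from [4, -2, 1] -> [4, 1]
  drop -2 from [3, -2] -> [3]
  satisfied 2 clause(s); 6 remain; assigned so far: [2]
unit clause [-4] forces x4=F; simplify:
  drop 4 from [4, 1] -> [1]
  satisfied 2 clause(s); 4 remain; assigned so far: [2, 4]
unit clause [1] forces x1=T; simplify:
  drop -1 from [-1, -3] -> [-3]
  satisfied 2 clause(s); 2 remain; assigned so far: [1, 2, 4]
unit clause [-3] forces x3=F; simplify:
  drop 3 from [3] -> [] (empty!)
  satisfied 1 clause(s); 1 remain; assigned so far: [1, 2, 3, 4]
CONFLICT (empty clause)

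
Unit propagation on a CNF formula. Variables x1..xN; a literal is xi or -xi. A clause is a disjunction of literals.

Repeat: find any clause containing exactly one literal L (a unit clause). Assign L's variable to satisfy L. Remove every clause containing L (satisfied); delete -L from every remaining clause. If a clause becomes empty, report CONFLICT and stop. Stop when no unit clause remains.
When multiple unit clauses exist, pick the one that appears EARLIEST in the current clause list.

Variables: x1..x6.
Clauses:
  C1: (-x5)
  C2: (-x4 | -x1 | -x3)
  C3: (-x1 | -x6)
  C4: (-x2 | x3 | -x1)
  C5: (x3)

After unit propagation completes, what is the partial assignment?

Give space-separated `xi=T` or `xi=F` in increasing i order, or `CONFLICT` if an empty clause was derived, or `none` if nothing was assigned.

unit clause [-5] forces x5=F; simplify:
  satisfied 1 clause(s); 4 remain; assigned so far: [5]
unit clause [3] forces x3=T; simplify:
  drop -3 from [-4, -1, -3] -> [-4, -1]
  satisfied 2 clause(s); 2 remain; assigned so far: [3, 5]

Answer: x3=T x5=F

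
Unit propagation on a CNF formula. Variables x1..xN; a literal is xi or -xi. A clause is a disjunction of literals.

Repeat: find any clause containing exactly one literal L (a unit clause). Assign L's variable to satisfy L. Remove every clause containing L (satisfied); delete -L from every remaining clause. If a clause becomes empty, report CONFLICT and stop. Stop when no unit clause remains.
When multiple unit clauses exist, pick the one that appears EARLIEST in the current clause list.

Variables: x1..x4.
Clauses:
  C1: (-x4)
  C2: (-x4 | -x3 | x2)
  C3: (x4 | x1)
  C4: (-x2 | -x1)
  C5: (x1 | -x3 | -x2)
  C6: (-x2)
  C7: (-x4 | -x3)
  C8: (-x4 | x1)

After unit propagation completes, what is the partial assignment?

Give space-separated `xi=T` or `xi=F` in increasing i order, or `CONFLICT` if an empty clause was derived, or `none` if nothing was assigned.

Answer: x1=T x2=F x4=F

Derivation:
unit clause [-4] forces x4=F; simplify:
  drop 4 from [4, 1] -> [1]
  satisfied 4 clause(s); 4 remain; assigned so far: [4]
unit clause [1] forces x1=T; simplify:
  drop -1 from [-2, -1] -> [-2]
  satisfied 2 clause(s); 2 remain; assigned so far: [1, 4]
unit clause [-2] forces x2=F; simplify:
  satisfied 2 clause(s); 0 remain; assigned so far: [1, 2, 4]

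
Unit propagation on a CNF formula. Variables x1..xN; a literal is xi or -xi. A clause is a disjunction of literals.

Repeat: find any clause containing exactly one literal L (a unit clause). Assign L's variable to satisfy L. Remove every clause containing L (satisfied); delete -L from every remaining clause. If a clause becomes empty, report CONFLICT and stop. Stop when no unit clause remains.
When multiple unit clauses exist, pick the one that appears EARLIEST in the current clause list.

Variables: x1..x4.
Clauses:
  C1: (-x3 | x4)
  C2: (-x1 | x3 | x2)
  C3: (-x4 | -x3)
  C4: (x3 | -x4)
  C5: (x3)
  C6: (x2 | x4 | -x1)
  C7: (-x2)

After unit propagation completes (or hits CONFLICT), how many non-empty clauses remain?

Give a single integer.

unit clause [3] forces x3=T; simplify:
  drop -3 from [-3, 4] -> [4]
  drop -3 from [-4, -3] -> [-4]
  satisfied 3 clause(s); 4 remain; assigned so far: [3]
unit clause [4] forces x4=T; simplify:
  drop -4 from [-4] -> [] (empty!)
  satisfied 2 clause(s); 2 remain; assigned so far: [3, 4]
CONFLICT (empty clause)

Answer: 1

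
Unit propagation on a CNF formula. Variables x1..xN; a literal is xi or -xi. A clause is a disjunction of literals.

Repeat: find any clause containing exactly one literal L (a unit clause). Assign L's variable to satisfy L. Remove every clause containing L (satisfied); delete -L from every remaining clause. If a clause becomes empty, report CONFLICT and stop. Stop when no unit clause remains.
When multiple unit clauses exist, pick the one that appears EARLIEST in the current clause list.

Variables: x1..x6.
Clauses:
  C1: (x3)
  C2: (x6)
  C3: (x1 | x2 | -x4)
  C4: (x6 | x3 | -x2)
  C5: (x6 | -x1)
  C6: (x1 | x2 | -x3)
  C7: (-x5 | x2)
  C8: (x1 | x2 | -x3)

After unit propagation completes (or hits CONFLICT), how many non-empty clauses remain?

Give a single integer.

unit clause [3] forces x3=T; simplify:
  drop -3 from [1, 2, -3] -> [1, 2]
  drop -3 from [1, 2, -3] -> [1, 2]
  satisfied 2 clause(s); 6 remain; assigned so far: [3]
unit clause [6] forces x6=T; simplify:
  satisfied 2 clause(s); 4 remain; assigned so far: [3, 6]

Answer: 4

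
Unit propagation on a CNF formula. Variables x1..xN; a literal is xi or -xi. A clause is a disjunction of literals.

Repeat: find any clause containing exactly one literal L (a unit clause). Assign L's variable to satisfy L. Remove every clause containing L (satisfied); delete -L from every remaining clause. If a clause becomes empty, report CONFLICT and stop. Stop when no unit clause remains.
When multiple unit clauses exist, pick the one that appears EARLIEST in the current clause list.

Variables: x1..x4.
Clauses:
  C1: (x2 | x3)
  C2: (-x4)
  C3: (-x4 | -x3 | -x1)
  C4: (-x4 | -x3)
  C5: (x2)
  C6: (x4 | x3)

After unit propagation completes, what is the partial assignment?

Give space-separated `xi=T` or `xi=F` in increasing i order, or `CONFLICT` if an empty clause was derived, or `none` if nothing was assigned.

Answer: x2=T x3=T x4=F

Derivation:
unit clause [-4] forces x4=F; simplify:
  drop 4 from [4, 3] -> [3]
  satisfied 3 clause(s); 3 remain; assigned so far: [4]
unit clause [2] forces x2=T; simplify:
  satisfied 2 clause(s); 1 remain; assigned so far: [2, 4]
unit clause [3] forces x3=T; simplify:
  satisfied 1 clause(s); 0 remain; assigned so far: [2, 3, 4]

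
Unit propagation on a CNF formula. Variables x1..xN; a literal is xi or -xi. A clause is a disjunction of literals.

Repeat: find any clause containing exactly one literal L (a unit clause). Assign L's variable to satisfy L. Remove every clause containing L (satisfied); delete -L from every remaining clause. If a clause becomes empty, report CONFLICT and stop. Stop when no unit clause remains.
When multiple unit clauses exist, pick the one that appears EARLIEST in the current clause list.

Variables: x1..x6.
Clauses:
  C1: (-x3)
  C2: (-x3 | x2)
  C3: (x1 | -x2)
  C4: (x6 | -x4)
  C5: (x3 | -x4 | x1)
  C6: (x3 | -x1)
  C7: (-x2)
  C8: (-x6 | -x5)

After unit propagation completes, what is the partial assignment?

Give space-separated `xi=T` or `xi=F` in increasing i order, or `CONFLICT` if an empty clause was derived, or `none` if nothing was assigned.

Answer: x1=F x2=F x3=F x4=F

Derivation:
unit clause [-3] forces x3=F; simplify:
  drop 3 from [3, -4, 1] -> [-4, 1]
  drop 3 from [3, -1] -> [-1]
  satisfied 2 clause(s); 6 remain; assigned so far: [3]
unit clause [-1] forces x1=F; simplify:
  drop 1 from [1, -2] -> [-2]
  drop 1 from [-4, 1] -> [-4]
  satisfied 1 clause(s); 5 remain; assigned so far: [1, 3]
unit clause [-2] forces x2=F; simplify:
  satisfied 2 clause(s); 3 remain; assigned so far: [1, 2, 3]
unit clause [-4] forces x4=F; simplify:
  satisfied 2 clause(s); 1 remain; assigned so far: [1, 2, 3, 4]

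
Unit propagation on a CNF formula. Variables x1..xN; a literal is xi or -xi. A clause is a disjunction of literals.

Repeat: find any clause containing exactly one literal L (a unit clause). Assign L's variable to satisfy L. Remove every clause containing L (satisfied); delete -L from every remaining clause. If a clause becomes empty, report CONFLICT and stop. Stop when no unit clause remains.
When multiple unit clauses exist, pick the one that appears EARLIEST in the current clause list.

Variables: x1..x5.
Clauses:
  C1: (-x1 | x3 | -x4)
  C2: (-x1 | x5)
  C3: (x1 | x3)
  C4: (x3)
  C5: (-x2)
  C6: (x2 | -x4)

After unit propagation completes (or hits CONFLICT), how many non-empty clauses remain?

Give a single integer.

Answer: 1

Derivation:
unit clause [3] forces x3=T; simplify:
  satisfied 3 clause(s); 3 remain; assigned so far: [3]
unit clause [-2] forces x2=F; simplify:
  drop 2 from [2, -4] -> [-4]
  satisfied 1 clause(s); 2 remain; assigned so far: [2, 3]
unit clause [-4] forces x4=F; simplify:
  satisfied 1 clause(s); 1 remain; assigned so far: [2, 3, 4]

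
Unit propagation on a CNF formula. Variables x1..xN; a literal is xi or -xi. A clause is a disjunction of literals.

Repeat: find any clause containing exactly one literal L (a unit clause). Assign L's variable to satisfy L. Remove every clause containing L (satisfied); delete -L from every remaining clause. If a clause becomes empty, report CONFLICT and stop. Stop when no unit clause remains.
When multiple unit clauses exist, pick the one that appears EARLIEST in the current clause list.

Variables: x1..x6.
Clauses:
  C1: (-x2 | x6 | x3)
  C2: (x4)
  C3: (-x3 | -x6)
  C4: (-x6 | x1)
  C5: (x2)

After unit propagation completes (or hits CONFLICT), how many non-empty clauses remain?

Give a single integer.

Answer: 3

Derivation:
unit clause [4] forces x4=T; simplify:
  satisfied 1 clause(s); 4 remain; assigned so far: [4]
unit clause [2] forces x2=T; simplify:
  drop -2 from [-2, 6, 3] -> [6, 3]
  satisfied 1 clause(s); 3 remain; assigned so far: [2, 4]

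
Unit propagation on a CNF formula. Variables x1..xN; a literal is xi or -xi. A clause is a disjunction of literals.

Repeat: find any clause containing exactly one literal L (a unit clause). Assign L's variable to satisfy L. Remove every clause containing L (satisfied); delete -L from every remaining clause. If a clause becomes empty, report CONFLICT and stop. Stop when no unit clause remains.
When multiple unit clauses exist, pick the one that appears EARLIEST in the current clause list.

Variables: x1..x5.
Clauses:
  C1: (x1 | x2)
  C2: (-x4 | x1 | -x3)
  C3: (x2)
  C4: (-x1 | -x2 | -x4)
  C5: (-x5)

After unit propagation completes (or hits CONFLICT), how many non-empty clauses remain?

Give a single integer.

unit clause [2] forces x2=T; simplify:
  drop -2 from [-1, -2, -4] -> [-1, -4]
  satisfied 2 clause(s); 3 remain; assigned so far: [2]
unit clause [-5] forces x5=F; simplify:
  satisfied 1 clause(s); 2 remain; assigned so far: [2, 5]

Answer: 2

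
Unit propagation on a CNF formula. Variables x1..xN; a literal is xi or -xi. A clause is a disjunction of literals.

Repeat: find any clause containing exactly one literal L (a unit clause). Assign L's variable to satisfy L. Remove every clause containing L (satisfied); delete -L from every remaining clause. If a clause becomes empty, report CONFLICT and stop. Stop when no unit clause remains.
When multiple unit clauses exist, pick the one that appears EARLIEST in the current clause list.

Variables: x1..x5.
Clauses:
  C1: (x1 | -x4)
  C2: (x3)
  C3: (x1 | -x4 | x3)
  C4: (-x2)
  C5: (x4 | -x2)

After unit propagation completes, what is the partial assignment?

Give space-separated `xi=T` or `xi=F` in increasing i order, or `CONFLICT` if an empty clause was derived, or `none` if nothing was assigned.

Answer: x2=F x3=T

Derivation:
unit clause [3] forces x3=T; simplify:
  satisfied 2 clause(s); 3 remain; assigned so far: [3]
unit clause [-2] forces x2=F; simplify:
  satisfied 2 clause(s); 1 remain; assigned so far: [2, 3]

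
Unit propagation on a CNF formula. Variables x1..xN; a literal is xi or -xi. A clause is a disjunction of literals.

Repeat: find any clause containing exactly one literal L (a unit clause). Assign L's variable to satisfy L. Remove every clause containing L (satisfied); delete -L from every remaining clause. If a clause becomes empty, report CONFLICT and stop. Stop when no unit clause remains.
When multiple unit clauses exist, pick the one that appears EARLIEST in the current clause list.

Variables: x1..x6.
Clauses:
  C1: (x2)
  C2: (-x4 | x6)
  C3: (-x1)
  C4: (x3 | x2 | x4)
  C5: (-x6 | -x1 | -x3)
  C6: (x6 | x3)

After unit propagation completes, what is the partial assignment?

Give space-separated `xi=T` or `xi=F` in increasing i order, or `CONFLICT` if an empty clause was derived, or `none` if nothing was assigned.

unit clause [2] forces x2=T; simplify:
  satisfied 2 clause(s); 4 remain; assigned so far: [2]
unit clause [-1] forces x1=F; simplify:
  satisfied 2 clause(s); 2 remain; assigned so far: [1, 2]

Answer: x1=F x2=T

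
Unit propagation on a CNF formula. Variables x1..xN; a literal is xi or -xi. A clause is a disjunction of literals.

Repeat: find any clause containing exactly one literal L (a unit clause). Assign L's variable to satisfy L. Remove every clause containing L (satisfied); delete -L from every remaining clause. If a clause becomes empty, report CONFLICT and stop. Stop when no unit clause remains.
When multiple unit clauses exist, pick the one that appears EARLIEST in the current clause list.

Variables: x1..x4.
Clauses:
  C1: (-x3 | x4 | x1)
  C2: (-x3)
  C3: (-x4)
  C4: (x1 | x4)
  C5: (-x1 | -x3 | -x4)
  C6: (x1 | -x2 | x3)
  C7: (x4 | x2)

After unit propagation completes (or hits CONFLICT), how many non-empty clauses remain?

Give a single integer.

Answer: 0

Derivation:
unit clause [-3] forces x3=F; simplify:
  drop 3 from [1, -2, 3] -> [1, -2]
  satisfied 3 clause(s); 4 remain; assigned so far: [3]
unit clause [-4] forces x4=F; simplify:
  drop 4 from [1, 4] -> [1]
  drop 4 from [4, 2] -> [2]
  satisfied 1 clause(s); 3 remain; assigned so far: [3, 4]
unit clause [1] forces x1=T; simplify:
  satisfied 2 clause(s); 1 remain; assigned so far: [1, 3, 4]
unit clause [2] forces x2=T; simplify:
  satisfied 1 clause(s); 0 remain; assigned so far: [1, 2, 3, 4]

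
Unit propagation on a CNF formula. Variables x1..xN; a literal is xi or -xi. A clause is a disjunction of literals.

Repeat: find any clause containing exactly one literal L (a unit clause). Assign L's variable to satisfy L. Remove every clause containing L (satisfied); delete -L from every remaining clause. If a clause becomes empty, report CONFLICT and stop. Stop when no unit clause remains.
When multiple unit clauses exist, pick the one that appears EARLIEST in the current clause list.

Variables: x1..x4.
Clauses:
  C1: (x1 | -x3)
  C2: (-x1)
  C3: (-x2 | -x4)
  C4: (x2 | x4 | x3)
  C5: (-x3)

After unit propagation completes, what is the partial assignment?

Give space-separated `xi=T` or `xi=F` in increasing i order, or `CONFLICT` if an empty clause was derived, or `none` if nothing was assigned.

Answer: x1=F x3=F

Derivation:
unit clause [-1] forces x1=F; simplify:
  drop 1 from [1, -3] -> [-3]
  satisfied 1 clause(s); 4 remain; assigned so far: [1]
unit clause [-3] forces x3=F; simplify:
  drop 3 from [2, 4, 3] -> [2, 4]
  satisfied 2 clause(s); 2 remain; assigned so far: [1, 3]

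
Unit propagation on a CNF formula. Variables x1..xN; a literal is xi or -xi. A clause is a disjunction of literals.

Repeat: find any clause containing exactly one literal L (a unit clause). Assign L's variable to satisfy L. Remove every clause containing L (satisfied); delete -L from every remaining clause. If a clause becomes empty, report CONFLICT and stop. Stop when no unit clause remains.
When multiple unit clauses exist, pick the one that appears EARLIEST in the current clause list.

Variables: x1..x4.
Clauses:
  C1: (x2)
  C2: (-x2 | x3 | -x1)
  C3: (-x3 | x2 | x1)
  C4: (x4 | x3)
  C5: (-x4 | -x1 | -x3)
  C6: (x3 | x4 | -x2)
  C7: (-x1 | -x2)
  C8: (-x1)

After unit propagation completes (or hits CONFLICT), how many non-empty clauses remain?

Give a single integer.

unit clause [2] forces x2=T; simplify:
  drop -2 from [-2, 3, -1] -> [3, -1]
  drop -2 from [3, 4, -2] -> [3, 4]
  drop -2 from [-1, -2] -> [-1]
  satisfied 2 clause(s); 6 remain; assigned so far: [2]
unit clause [-1] forces x1=F; simplify:
  satisfied 4 clause(s); 2 remain; assigned so far: [1, 2]

Answer: 2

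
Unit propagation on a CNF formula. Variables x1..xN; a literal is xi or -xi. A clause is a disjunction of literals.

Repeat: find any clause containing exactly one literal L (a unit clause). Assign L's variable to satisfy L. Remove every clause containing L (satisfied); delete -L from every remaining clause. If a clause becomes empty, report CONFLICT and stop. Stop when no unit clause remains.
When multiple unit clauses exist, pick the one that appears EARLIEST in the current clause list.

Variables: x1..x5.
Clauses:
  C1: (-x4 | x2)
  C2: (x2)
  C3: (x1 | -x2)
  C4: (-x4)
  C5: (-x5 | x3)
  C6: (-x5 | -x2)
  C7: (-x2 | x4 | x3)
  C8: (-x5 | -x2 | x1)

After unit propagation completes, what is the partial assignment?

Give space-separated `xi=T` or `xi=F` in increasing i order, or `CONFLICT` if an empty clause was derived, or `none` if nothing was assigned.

unit clause [2] forces x2=T; simplify:
  drop -2 from [1, -2] -> [1]
  drop -2 from [-5, -2] -> [-5]
  drop -2 from [-2, 4, 3] -> [4, 3]
  drop -2 from [-5, -2, 1] -> [-5, 1]
  satisfied 2 clause(s); 6 remain; assigned so far: [2]
unit clause [1] forces x1=T; simplify:
  satisfied 2 clause(s); 4 remain; assigned so far: [1, 2]
unit clause [-4] forces x4=F; simplify:
  drop 4 from [4, 3] -> [3]
  satisfied 1 clause(s); 3 remain; assigned so far: [1, 2, 4]
unit clause [-5] forces x5=F; simplify:
  satisfied 2 clause(s); 1 remain; assigned so far: [1, 2, 4, 5]
unit clause [3] forces x3=T; simplify:
  satisfied 1 clause(s); 0 remain; assigned so far: [1, 2, 3, 4, 5]

Answer: x1=T x2=T x3=T x4=F x5=F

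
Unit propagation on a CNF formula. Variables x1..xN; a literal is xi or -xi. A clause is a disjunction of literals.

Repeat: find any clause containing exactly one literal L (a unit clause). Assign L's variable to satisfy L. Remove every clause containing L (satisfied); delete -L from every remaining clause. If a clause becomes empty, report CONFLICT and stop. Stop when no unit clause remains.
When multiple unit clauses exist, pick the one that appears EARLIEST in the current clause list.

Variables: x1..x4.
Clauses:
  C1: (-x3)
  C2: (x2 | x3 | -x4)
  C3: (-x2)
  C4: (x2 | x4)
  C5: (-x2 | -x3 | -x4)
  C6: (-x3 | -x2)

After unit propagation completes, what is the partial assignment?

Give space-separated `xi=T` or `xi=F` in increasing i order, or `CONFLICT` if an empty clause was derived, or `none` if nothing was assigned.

Answer: CONFLICT

Derivation:
unit clause [-3] forces x3=F; simplify:
  drop 3 from [2, 3, -4] -> [2, -4]
  satisfied 3 clause(s); 3 remain; assigned so far: [3]
unit clause [-2] forces x2=F; simplify:
  drop 2 from [2, -4] -> [-4]
  drop 2 from [2, 4] -> [4]
  satisfied 1 clause(s); 2 remain; assigned so far: [2, 3]
unit clause [-4] forces x4=F; simplify:
  drop 4 from [4] -> [] (empty!)
  satisfied 1 clause(s); 1 remain; assigned so far: [2, 3, 4]
CONFLICT (empty clause)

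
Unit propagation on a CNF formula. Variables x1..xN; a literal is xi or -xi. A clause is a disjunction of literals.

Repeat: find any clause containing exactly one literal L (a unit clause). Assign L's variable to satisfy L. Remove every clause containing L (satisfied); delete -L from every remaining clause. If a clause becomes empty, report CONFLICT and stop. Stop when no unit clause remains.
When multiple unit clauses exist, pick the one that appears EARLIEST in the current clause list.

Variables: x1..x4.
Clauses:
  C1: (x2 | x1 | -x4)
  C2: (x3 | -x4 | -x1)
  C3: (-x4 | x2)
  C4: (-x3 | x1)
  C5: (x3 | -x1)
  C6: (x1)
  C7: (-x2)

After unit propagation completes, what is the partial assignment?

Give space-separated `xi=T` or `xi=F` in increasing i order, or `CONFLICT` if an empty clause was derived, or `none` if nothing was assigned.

unit clause [1] forces x1=T; simplify:
  drop -1 from [3, -4, -1] -> [3, -4]
  drop -1 from [3, -1] -> [3]
  satisfied 3 clause(s); 4 remain; assigned so far: [1]
unit clause [3] forces x3=T; simplify:
  satisfied 2 clause(s); 2 remain; assigned so far: [1, 3]
unit clause [-2] forces x2=F; simplify:
  drop 2 from [-4, 2] -> [-4]
  satisfied 1 clause(s); 1 remain; assigned so far: [1, 2, 3]
unit clause [-4] forces x4=F; simplify:
  satisfied 1 clause(s); 0 remain; assigned so far: [1, 2, 3, 4]

Answer: x1=T x2=F x3=T x4=F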